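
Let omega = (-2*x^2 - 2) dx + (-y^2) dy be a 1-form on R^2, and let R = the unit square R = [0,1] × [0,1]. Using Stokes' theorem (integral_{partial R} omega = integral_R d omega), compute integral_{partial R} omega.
integral_(partial R) omega = 0

Stokes: integral_partial_R omega = integral_R d omega with d omega = (∂Q/∂x - ∂P/∂y) dx ∧ dy.
  ∂Q/∂x = 0
  ∂P/∂y = 0
  integrand = ∂Q/∂x - ∂P/∂y = 0.
Integrating over R: integral_0^1 integral_0^1 (0) dx dy = 0.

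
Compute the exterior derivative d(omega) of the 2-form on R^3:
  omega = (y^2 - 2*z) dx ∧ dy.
d(omega) = (-2) dx ∧ dy ∧ dz

For a 2-form omega = sum_{i<j} g_{ij} dx_i ∧ dx_j, the exterior derivative is
  d(omega) = sum_{i<j} d(g_{ij}) ∧ dx_i ∧ dx_j = sum_{i<j, k} (∂g_{ij}/∂x_k) dx_k ∧ dx_i ∧ dx_j.
Expand each term, using dx_k ∧ dx_i ∧ dx_j = sgn(permutation) dx_{(a)} ∧ dx_{(b)} ∧ dx_{(c)} with (a < b < c) sorted:
  d(y^2 - 2*z) includes (∂/∂z)(y^2 - 2*z) dz = (-2) dz, which multiplied by dx ∧ dy gives (-2) dx ∧ dy ∧ dz
Collecting like 3-forms: d(omega) = (-2) dx ∧ dy ∧ dz.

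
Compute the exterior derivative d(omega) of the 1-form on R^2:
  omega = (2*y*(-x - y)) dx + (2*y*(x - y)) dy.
d(omega) = (2*x + 6*y) dx ∧ dy

For a 1-form omega = sum_i f_i dx_i, the exterior derivative is
  d(omega) = sum_{i < j} (∂f_j/∂x_i - ∂f_i/∂x_j) dx_i ∧ dx_j.
  coefficient of dx ∧ dy: ∂f_2/∂x - ∂f_1/∂y = ∂(2*y*(x - y))/∂x - ∂(2*y*(-x - y))/∂y = 2*x + 6*y
Assembling: d(omega) = (2*x + 6*y) dx ∧ dy.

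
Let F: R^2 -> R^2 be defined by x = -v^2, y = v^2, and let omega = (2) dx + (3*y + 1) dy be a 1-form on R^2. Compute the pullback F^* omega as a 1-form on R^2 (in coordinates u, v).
F^* omega = (6*v^3 - 2*v) dv

Using F^*(f dg) = (f ∘ F) d(g ∘ F), substitute each coordinate x_i by F_i(u, v) in f_i, and replace dx_i by d F_i = (∂F_i/∂u) du + (∂F_i/∂v) dv.
  For the x component: f_1(F) = 2; d F_1 = (0) du + (-2*v) dv
  For the y component: f_2(F) = 3*v^2 + 1; d F_2 = (0) du + (2*v) dv
Combining and collecting du, dv coefficients:
  coeff of du: 0
  coeff of dv: 6*v^3 - 2*v
F^* omega = (6*v^3 - 2*v) dv.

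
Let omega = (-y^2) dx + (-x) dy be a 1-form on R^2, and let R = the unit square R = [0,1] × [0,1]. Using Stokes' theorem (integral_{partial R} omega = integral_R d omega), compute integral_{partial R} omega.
integral_(partial R) omega = 0

Stokes: integral_partial_R omega = integral_R d omega with d omega = (∂Q/∂x - ∂P/∂y) dx ∧ dy.
  ∂Q/∂x = -1
  ∂P/∂y = -2*y
  integrand = ∂Q/∂x - ∂P/∂y = 2*y - 1.
Integrating over R: integral_0^1 integral_0^1 (2*y - 1) dx dy = 0.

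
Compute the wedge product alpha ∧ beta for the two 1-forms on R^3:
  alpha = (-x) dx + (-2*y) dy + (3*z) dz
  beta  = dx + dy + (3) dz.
alpha ∧ beta = (-x + 2*y) dx ∧ dy + (-3*x - 3*z) dx ∧ dz + (-6*y - 3*z) dy ∧ dz

Distribute the wedge, using dx_i ∧ dx_j = -dx_j ∧ dx_i and dx_i ∧ dx_i = 0. For each pair (i, j) with i < j, the coefficient of dx_i ∧ dx_j in alpha ∧ beta is (alpha_i * beta_j - alpha_j * beta_i). Collecting: alpha ∧ beta = (-x + 2*y) dx ∧ dy + (-3*x - 3*z) dx ∧ dz + (-6*y - 3*z) dy ∧ dz.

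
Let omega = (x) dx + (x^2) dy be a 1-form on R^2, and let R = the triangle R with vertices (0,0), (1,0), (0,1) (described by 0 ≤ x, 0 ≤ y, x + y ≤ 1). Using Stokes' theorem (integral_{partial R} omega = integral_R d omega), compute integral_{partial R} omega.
integral_(partial R) omega = 1/3

Stokes: integral_partial_R omega = integral_R d omega with d omega = (∂Q/∂x - ∂P/∂y) dx ∧ dy.
  ∂Q/∂x = 2*x
  ∂P/∂y = 0
  integrand = ∂Q/∂x - ∂P/∂y = 2*x.
Integrating over R: integral_0^1 integral_0^{1-x} (2*x) dy dx = 1/3.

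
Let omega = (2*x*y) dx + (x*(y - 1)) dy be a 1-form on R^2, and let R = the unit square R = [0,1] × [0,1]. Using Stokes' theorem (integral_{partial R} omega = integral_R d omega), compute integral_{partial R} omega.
integral_(partial R) omega = -3/2

Stokes: integral_partial_R omega = integral_R d omega with d omega = (∂Q/∂x - ∂P/∂y) dx ∧ dy.
  ∂Q/∂x = y - 1
  ∂P/∂y = 2*x
  integrand = ∂Q/∂x - ∂P/∂y = -2*x + y - 1.
Integrating over R: integral_0^1 integral_0^1 (-2*x + y - 1) dx dy = -3/2.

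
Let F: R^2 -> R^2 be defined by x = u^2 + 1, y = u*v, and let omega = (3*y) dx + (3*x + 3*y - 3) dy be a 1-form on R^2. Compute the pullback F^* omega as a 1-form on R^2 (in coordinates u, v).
F^* omega = (3*u*v*(3*u + v)) du + (3*u^2*(u + v)) dv

Using F^*(f dg) = (f ∘ F) d(g ∘ F), substitute each coordinate x_i by F_i(u, v) in f_i, and replace dx_i by d F_i = (∂F_i/∂u) du + (∂F_i/∂v) dv.
  For the x component: f_1(F) = 3*u*v; d F_1 = (2*u) du + (0) dv
  For the y component: f_2(F) = 3*u*(u + v); d F_2 = (v) du + (u) dv
Combining and collecting du, dv coefficients:
  coeff of du: 3*u*v*(3*u + v)
  coeff of dv: 3*u^2*(u + v)
F^* omega = (3*u*v*(3*u + v)) du + (3*u^2*(u + v)) dv.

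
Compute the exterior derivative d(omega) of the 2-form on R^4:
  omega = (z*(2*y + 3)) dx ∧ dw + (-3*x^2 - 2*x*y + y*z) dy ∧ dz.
d(omega) = (-2*z) dx ∧ dy ∧ dw + (-2*y - 3) dx ∧ dz ∧ dw + (-6*x - 2*y) dx ∧ dy ∧ dz

For a 2-form omega = sum_{i<j} g_{ij} dx_i ∧ dx_j, the exterior derivative is
  d(omega) = sum_{i<j} d(g_{ij}) ∧ dx_i ∧ dx_j = sum_{i<j, k} (∂g_{ij}/∂x_k) dx_k ∧ dx_i ∧ dx_j.
Expand each term, using dx_k ∧ dx_i ∧ dx_j = sgn(permutation) dx_{(a)} ∧ dx_{(b)} ∧ dx_{(c)} with (a < b < c) sorted:
  d(z*(2*y + 3)) includes (∂/∂y)(z*(2*y + 3)) dy = (2*z) dy, which multiplied by dx ∧ dw gives (-2*z) dx ∧ dy ∧ dw
  d(z*(2*y + 3)) includes (∂/∂z)(z*(2*y + 3)) dz = (2*y + 3) dz, which multiplied by dx ∧ dw gives (-2*y - 3) dx ∧ dz ∧ dw
  d(-3*x^2 - 2*x*y + y*z) includes (∂/∂x)(-3*x^2 - 2*x*y + y*z) dx = (-6*x - 2*y) dx, which multiplied by dy ∧ dz gives (-6*x - 2*y) dx ∧ dy ∧ dz
Collecting like 3-forms: d(omega) = (-2*z) dx ∧ dy ∧ dw + (-2*y - 3) dx ∧ dz ∧ dw + (-6*x - 2*y) dx ∧ dy ∧ dz.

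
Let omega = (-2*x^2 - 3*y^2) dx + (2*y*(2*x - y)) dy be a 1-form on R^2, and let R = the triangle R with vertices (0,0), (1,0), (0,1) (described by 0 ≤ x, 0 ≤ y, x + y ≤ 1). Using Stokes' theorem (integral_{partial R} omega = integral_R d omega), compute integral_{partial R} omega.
integral_(partial R) omega = 5/3

Stokes: integral_partial_R omega = integral_R d omega with d omega = (∂Q/∂x - ∂P/∂y) dx ∧ dy.
  ∂Q/∂x = 4*y
  ∂P/∂y = -6*y
  integrand = ∂Q/∂x - ∂P/∂y = 10*y.
Integrating over R: integral_0^1 integral_0^{1-x} (10*y) dy dx = 5/3.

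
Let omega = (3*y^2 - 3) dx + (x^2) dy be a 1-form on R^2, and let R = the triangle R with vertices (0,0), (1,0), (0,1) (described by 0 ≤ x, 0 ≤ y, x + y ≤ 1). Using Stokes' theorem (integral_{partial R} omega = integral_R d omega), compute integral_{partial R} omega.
integral_(partial R) omega = -2/3

Stokes: integral_partial_R omega = integral_R d omega with d omega = (∂Q/∂x - ∂P/∂y) dx ∧ dy.
  ∂Q/∂x = 2*x
  ∂P/∂y = 6*y
  integrand = ∂Q/∂x - ∂P/∂y = 2*x - 6*y.
Integrating over R: integral_0^1 integral_0^{1-x} (2*x - 6*y) dy dx = -2/3.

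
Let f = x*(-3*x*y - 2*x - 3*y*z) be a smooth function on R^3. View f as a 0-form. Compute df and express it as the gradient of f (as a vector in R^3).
df = (-6*x*y - 4*x - 3*y*z) dx + (3*x*(-x - z)) dy + (-3*x*y) dz; grad f = (-6*x*y - 4*x - 3*y*z, 3*x*(-x - z), -3*x*y)

For a 0-form f, d f = (∂f/∂x) dx + (∂f/∂y) dy + (∂f/∂z) dz. The components of the vector representation are exactly the entries of grad f in Cartesian coordinates:
  ∂f/∂x = -6*x*y - 4*x - 3*y*z
  ∂f/∂y = 3*x*(-x - z)
  ∂f/∂z = -3*x*y.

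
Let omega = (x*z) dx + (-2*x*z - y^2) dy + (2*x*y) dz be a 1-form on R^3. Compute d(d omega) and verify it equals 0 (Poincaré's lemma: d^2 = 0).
d(d omega) = 0

Step 1: d omega = sum_{i<j} (∂f_j/∂x_i - ∂f_i/∂x_j) dx_i ∧ dx_j:
  coeff of dx ∧ dy: -2*z
  coeff of dx ∧ dz: -x + 2*y
  coeff of dy ∧ dz: 4*x
Step 2: Apply d again to each 2-form coefficient. The only possible 3-form in R^3 is dx ∧ dy ∧ dz, with coefficient
  ∂(coeff of dy∧dz)/∂x - ∂(coeff of dx∧dz)/∂y + ∂(coeff of dx∧dy)/∂z
  = ∂/∂x (4*x) - ∂/∂y (-x + 2*y) + ∂/∂z (-2*z).
Each of these terms simplifies to sums of mixed partials that cancel in pairs. The result is 0 (by equality of mixed partials for smooth functions — Schwarz / Clairaut).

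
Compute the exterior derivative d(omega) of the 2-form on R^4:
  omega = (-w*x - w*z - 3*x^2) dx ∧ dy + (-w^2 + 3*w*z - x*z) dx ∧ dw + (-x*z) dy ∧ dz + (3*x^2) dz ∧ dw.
d(omega) = (-w - z) dx ∧ dy ∧ dz + (-x - z) dx ∧ dy ∧ dw + (-3*w + 7*x) dx ∧ dz ∧ dw

For a 2-form omega = sum_{i<j} g_{ij} dx_i ∧ dx_j, the exterior derivative is
  d(omega) = sum_{i<j} d(g_{ij}) ∧ dx_i ∧ dx_j = sum_{i<j, k} (∂g_{ij}/∂x_k) dx_k ∧ dx_i ∧ dx_j.
Expand each term, using dx_k ∧ dx_i ∧ dx_j = sgn(permutation) dx_{(a)} ∧ dx_{(b)} ∧ dx_{(c)} with (a < b < c) sorted:
  d(-w*x - w*z - 3*x^2) includes (∂/∂z)(-w*x - w*z - 3*x^2) dz = (-w) dz, which multiplied by dx ∧ dy gives (-w) dx ∧ dy ∧ dz
  d(-w*x - w*z - 3*x^2) includes (∂/∂w)(-w*x - w*z - 3*x^2) dw = (-x - z) dw, which multiplied by dx ∧ dy gives (-x - z) dx ∧ dy ∧ dw
  d(-w^2 + 3*w*z - x*z) includes (∂/∂z)(-w^2 + 3*w*z - x*z) dz = (3*w - x) dz, which multiplied by dx ∧ dw gives (-3*w + x) dx ∧ dz ∧ dw
  d(-x*z) includes (∂/∂x)(-x*z) dx = (-z) dx, which multiplied by dy ∧ dz gives (-z) dx ∧ dy ∧ dz
  d(3*x^2) includes (∂/∂x)(3*x^2) dx = (6*x) dx, which multiplied by dz ∧ dw gives (6*x) dx ∧ dz ∧ dw
Collecting like 3-forms: d(omega) = (-w - z) dx ∧ dy ∧ dz + (-x - z) dx ∧ dy ∧ dw + (-3*w + 7*x) dx ∧ dz ∧ dw.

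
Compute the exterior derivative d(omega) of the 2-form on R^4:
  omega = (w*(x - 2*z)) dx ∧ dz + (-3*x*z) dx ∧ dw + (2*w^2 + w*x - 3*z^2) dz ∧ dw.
d(omega) = (w + 4*x - 2*z) dx ∧ dz ∧ dw

For a 2-form omega = sum_{i<j} g_{ij} dx_i ∧ dx_j, the exterior derivative is
  d(omega) = sum_{i<j} d(g_{ij}) ∧ dx_i ∧ dx_j = sum_{i<j, k} (∂g_{ij}/∂x_k) dx_k ∧ dx_i ∧ dx_j.
Expand each term, using dx_k ∧ dx_i ∧ dx_j = sgn(permutation) dx_{(a)} ∧ dx_{(b)} ∧ dx_{(c)} with (a < b < c) sorted:
  d(w*(x - 2*z)) includes (∂/∂w)(w*(x - 2*z)) dw = (x - 2*z) dw, which multiplied by dx ∧ dz gives (x - 2*z) dx ∧ dz ∧ dw
  d(-3*x*z) includes (∂/∂z)(-3*x*z) dz = (-3*x) dz, which multiplied by dx ∧ dw gives (3*x) dx ∧ dz ∧ dw
  d(2*w^2 + w*x - 3*z^2) includes (∂/∂x)(2*w^2 + w*x - 3*z^2) dx = (w) dx, which multiplied by dz ∧ dw gives (w) dx ∧ dz ∧ dw
Collecting like 3-forms: d(omega) = (w + 4*x - 2*z) dx ∧ dz ∧ dw.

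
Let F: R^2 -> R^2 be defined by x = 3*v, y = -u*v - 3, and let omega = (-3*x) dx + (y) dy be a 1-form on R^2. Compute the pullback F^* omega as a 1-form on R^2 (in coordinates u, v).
F^* omega = (v*(u*v + 3)) du + (u^2*v + 3*u - 27*v) dv

Using F^*(f dg) = (f ∘ F) d(g ∘ F), substitute each coordinate x_i by F_i(u, v) in f_i, and replace dx_i by d F_i = (∂F_i/∂u) du + (∂F_i/∂v) dv.
  For the x component: f_1(F) = -9*v; d F_1 = (0) du + (3) dv
  For the y component: f_2(F) = -u*v - 3; d F_2 = (-v) du + (-u) dv
Combining and collecting du, dv coefficients:
  coeff of du: v*(u*v + 3)
  coeff of dv: u^2*v + 3*u - 27*v
F^* omega = (v*(u*v + 3)) du + (u^2*v + 3*u - 27*v) dv.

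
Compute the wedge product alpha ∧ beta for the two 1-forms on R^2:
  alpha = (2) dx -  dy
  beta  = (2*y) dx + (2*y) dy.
alpha ∧ beta = (6*y) dx ∧ dy

Distribute the wedge, using dx_i ∧ dx_j = -dx_j ∧ dx_i and dx_i ∧ dx_i = 0. For each pair (i, j) with i < j, the coefficient of dx_i ∧ dx_j in alpha ∧ beta is (alpha_i * beta_j - alpha_j * beta_i). Collecting: alpha ∧ beta = (6*y) dx ∧ dy.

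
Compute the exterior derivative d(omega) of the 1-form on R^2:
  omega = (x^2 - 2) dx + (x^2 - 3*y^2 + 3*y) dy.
d(omega) = (2*x) dx ∧ dy

For a 1-form omega = sum_i f_i dx_i, the exterior derivative is
  d(omega) = sum_{i < j} (∂f_j/∂x_i - ∂f_i/∂x_j) dx_i ∧ dx_j.
  coefficient of dx ∧ dy: ∂f_2/∂x - ∂f_1/∂y = ∂(x^2 - 3*y^2 + 3*y)/∂x - ∂(x^2 - 2)/∂y = 2*x
Assembling: d(omega) = (2*x) dx ∧ dy.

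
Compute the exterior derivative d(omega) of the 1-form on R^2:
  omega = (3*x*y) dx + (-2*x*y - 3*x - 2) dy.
d(omega) = (-3*x - 2*y - 3) dx ∧ dy

For a 1-form omega = sum_i f_i dx_i, the exterior derivative is
  d(omega) = sum_{i < j} (∂f_j/∂x_i - ∂f_i/∂x_j) dx_i ∧ dx_j.
  coefficient of dx ∧ dy: ∂f_2/∂x - ∂f_1/∂y = ∂(-2*x*y - 3*x - 2)/∂x - ∂(3*x*y)/∂y = -3*x - 2*y - 3
Assembling: d(omega) = (-3*x - 2*y - 3) dx ∧ dy.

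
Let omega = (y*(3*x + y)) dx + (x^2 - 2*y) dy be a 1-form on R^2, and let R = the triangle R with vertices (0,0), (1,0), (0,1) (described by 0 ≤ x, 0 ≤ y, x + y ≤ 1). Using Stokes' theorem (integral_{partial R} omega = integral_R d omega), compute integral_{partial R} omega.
integral_(partial R) omega = -1/2

Stokes: integral_partial_R omega = integral_R d omega with d omega = (∂Q/∂x - ∂P/∂y) dx ∧ dy.
  ∂Q/∂x = 2*x
  ∂P/∂y = 3*x + 2*y
  integrand = ∂Q/∂x - ∂P/∂y = -x - 2*y.
Integrating over R: integral_0^1 integral_0^{1-x} (-x - 2*y) dy dx = -1/2.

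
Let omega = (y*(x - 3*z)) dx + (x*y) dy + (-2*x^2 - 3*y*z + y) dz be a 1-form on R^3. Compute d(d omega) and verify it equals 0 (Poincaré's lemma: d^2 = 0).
d(d omega) = 0

Step 1: d omega = sum_{i<j} (∂f_j/∂x_i - ∂f_i/∂x_j) dx_i ∧ dx_j:
  coeff of dx ∧ dy: -x + y + 3*z
  coeff of dx ∧ dz: -4*x + 3*y
  coeff of dy ∧ dz: 1 - 3*z
Step 2: Apply d again to each 2-form coefficient. The only possible 3-form in R^3 is dx ∧ dy ∧ dz, with coefficient
  ∂(coeff of dy∧dz)/∂x - ∂(coeff of dx∧dz)/∂y + ∂(coeff of dx∧dy)/∂z
  = ∂/∂x (1 - 3*z) - ∂/∂y (-4*x + 3*y) + ∂/∂z (-x + y + 3*z).
Each of these terms simplifies to sums of mixed partials that cancel in pairs. The result is 0 (by equality of mixed partials for smooth functions — Schwarz / Clairaut).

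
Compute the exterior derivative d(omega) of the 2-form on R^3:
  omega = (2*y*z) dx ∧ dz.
d(omega) = (-2*z) dx ∧ dy ∧ dz

For a 2-form omega = sum_{i<j} g_{ij} dx_i ∧ dx_j, the exterior derivative is
  d(omega) = sum_{i<j} d(g_{ij}) ∧ dx_i ∧ dx_j = sum_{i<j, k} (∂g_{ij}/∂x_k) dx_k ∧ dx_i ∧ dx_j.
Expand each term, using dx_k ∧ dx_i ∧ dx_j = sgn(permutation) dx_{(a)} ∧ dx_{(b)} ∧ dx_{(c)} with (a < b < c) sorted:
  d(2*y*z) includes (∂/∂y)(2*y*z) dy = (2*z) dy, which multiplied by dx ∧ dz gives (-2*z) dx ∧ dy ∧ dz
Collecting like 3-forms: d(omega) = (-2*z) dx ∧ dy ∧ dz.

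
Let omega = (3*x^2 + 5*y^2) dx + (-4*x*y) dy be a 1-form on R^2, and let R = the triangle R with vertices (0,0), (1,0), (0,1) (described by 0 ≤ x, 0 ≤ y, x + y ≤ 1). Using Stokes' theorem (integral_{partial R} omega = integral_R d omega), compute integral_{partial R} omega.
integral_(partial R) omega = -7/3

Stokes: integral_partial_R omega = integral_R d omega with d omega = (∂Q/∂x - ∂P/∂y) dx ∧ dy.
  ∂Q/∂x = -4*y
  ∂P/∂y = 10*y
  integrand = ∂Q/∂x - ∂P/∂y = -14*y.
Integrating over R: integral_0^1 integral_0^{1-x} (-14*y) dy dx = -7/3.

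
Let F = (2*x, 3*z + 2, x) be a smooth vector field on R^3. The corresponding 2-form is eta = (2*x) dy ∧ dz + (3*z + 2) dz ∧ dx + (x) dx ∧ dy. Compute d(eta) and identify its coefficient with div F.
d(eta) = (2) dx ∧ dy ∧ dz; div F = 2

For a 2-form in R^3 of the form above, applying d gives a 3-form with coefficient ∂P/∂x + ∂Q/∂y + ∂R/∂z:
  ∂P/∂x = 2
  ∂Q/∂y = 0
  ∂R/∂z = 0
Sum = 2, which is exactly div F.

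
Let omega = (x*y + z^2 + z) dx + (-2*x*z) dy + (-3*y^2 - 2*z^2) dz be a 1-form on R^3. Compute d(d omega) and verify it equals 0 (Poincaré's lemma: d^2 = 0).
d(d omega) = 0

Step 1: d omega = sum_{i<j} (∂f_j/∂x_i - ∂f_i/∂x_j) dx_i ∧ dx_j:
  coeff of dx ∧ dy: -x - 2*z
  coeff of dx ∧ dz: -2*z - 1
  coeff of dy ∧ dz: 2*x - 6*y
Step 2: Apply d again to each 2-form coefficient. The only possible 3-form in R^3 is dx ∧ dy ∧ dz, with coefficient
  ∂(coeff of dy∧dz)/∂x - ∂(coeff of dx∧dz)/∂y + ∂(coeff of dx∧dy)/∂z
  = ∂/∂x (2*x - 6*y) - ∂/∂y (-2*z - 1) + ∂/∂z (-x - 2*z).
Each of these terms simplifies to sums of mixed partials that cancel in pairs. The result is 0 (by equality of mixed partials for smooth functions — Schwarz / Clairaut).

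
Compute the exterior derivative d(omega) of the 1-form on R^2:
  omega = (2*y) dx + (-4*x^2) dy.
d(omega) = (-8*x - 2) dx ∧ dy

For a 1-form omega = sum_i f_i dx_i, the exterior derivative is
  d(omega) = sum_{i < j} (∂f_j/∂x_i - ∂f_i/∂x_j) dx_i ∧ dx_j.
  coefficient of dx ∧ dy: ∂f_2/∂x - ∂f_1/∂y = ∂(-4*x^2)/∂x - ∂(2*y)/∂y = -8*x - 2
Assembling: d(omega) = (-8*x - 2) dx ∧ dy.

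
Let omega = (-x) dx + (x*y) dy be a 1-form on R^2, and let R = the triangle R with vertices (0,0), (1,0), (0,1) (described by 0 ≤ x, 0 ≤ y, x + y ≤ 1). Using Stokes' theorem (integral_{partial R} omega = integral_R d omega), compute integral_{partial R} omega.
integral_(partial R) omega = 1/6

Stokes: integral_partial_R omega = integral_R d omega with d omega = (∂Q/∂x - ∂P/∂y) dx ∧ dy.
  ∂Q/∂x = y
  ∂P/∂y = 0
  integrand = ∂Q/∂x - ∂P/∂y = y.
Integrating over R: integral_0^1 integral_0^{1-x} (y) dy dx = 1/6.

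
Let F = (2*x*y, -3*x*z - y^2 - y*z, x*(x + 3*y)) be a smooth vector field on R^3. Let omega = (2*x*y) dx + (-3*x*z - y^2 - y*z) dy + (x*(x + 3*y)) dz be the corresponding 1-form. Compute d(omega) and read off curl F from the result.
d(omega) = (6*x + y) dy ∧ dz + (-2*x - 3*y) dz ∧ dx + (-2*x - 3*z) dx ∧ dy; curl F = (6*x + y, -2*x - 3*y, -2*x - 3*z)

d omega = sum_{i<j} (∂f_j/∂x_i - ∂f_i/∂x_j) dx_i ∧ dx_j. Under the identification (dy ∧ dz, dz ∧ dx, dx ∧ dy) ↔ (e_x, e_y, e_z), the coefficients are exactly the components of curl F. Compute:
  ∂R/∂y - ∂Q/∂z = (3*x) - (-3*x - y) = 6*x + y
  ∂P/∂z - ∂R/∂x = (0) - (2*x + 3*y) = -2*x - 3*y
  ∂Q/∂x - ∂P/∂y = (-3*z) - (2*x) = -2*x - 3*z.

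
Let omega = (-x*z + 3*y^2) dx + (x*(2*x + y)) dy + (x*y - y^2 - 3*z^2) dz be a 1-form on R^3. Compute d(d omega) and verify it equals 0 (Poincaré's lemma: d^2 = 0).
d(d omega) = 0

Step 1: d omega = sum_{i<j} (∂f_j/∂x_i - ∂f_i/∂x_j) dx_i ∧ dx_j:
  coeff of dx ∧ dy: 4*x - 5*y
  coeff of dx ∧ dz: x + y
  coeff of dy ∧ dz: x - 2*y
Step 2: Apply d again to each 2-form coefficient. The only possible 3-form in R^3 is dx ∧ dy ∧ dz, with coefficient
  ∂(coeff of dy∧dz)/∂x - ∂(coeff of dx∧dz)/∂y + ∂(coeff of dx∧dy)/∂z
  = ∂/∂x (x - 2*y) - ∂/∂y (x + y) + ∂/∂z (4*x - 5*y).
Each of these terms simplifies to sums of mixed partials that cancel in pairs. The result is 0 (by equality of mixed partials for smooth functions — Schwarz / Clairaut).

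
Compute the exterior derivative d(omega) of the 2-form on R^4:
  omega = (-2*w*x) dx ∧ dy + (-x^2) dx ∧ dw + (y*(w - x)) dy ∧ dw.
d(omega) = (-2*x - y) dx ∧ dy ∧ dw

For a 2-form omega = sum_{i<j} g_{ij} dx_i ∧ dx_j, the exterior derivative is
  d(omega) = sum_{i<j} d(g_{ij}) ∧ dx_i ∧ dx_j = sum_{i<j, k} (∂g_{ij}/∂x_k) dx_k ∧ dx_i ∧ dx_j.
Expand each term, using dx_k ∧ dx_i ∧ dx_j = sgn(permutation) dx_{(a)} ∧ dx_{(b)} ∧ dx_{(c)} with (a < b < c) sorted:
  d(-2*w*x) includes (∂/∂w)(-2*w*x) dw = (-2*x) dw, which multiplied by dx ∧ dy gives (-2*x) dx ∧ dy ∧ dw
  d(y*(w - x)) includes (∂/∂x)(y*(w - x)) dx = (-y) dx, which multiplied by dy ∧ dw gives (-y) dx ∧ dy ∧ dw
Collecting like 3-forms: d(omega) = (-2*x - y) dx ∧ dy ∧ dw.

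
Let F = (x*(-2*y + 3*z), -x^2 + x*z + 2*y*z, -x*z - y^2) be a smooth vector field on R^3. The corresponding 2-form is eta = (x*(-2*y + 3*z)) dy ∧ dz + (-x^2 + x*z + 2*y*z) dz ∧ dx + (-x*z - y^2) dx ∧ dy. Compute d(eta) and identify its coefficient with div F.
d(eta) = (-x - 2*y + 5*z) dx ∧ dy ∧ dz; div F = -x - 2*y + 5*z

For a 2-form in R^3 of the form above, applying d gives a 3-form with coefficient ∂P/∂x + ∂Q/∂y + ∂R/∂z:
  ∂P/∂x = -2*y + 3*z
  ∂Q/∂y = 2*z
  ∂R/∂z = -x
Sum = -x - 2*y + 5*z, which is exactly div F.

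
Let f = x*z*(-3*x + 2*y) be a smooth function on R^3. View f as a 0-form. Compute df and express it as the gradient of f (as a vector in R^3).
df = (2*z*(-3*x + y)) dx + (2*x*z) dy + (x*(-3*x + 2*y)) dz; grad f = (2*z*(-3*x + y), 2*x*z, x*(-3*x + 2*y))

For a 0-form f, d f = (∂f/∂x) dx + (∂f/∂y) dy + (∂f/∂z) dz. The components of the vector representation are exactly the entries of grad f in Cartesian coordinates:
  ∂f/∂x = 2*z*(-3*x + y)
  ∂f/∂y = 2*x*z
  ∂f/∂z = x*(-3*x + 2*y).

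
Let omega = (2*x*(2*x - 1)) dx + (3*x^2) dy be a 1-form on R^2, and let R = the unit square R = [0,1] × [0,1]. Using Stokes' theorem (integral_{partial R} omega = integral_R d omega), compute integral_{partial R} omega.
integral_(partial R) omega = 3

Stokes: integral_partial_R omega = integral_R d omega with d omega = (∂Q/∂x - ∂P/∂y) dx ∧ dy.
  ∂Q/∂x = 6*x
  ∂P/∂y = 0
  integrand = ∂Q/∂x - ∂P/∂y = 6*x.
Integrating over R: integral_0^1 integral_0^1 (6*x) dx dy = 3.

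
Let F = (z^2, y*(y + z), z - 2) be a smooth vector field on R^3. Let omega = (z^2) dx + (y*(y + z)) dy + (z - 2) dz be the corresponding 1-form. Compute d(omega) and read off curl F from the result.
d(omega) = (-y) dy ∧ dz + (2*z) dz ∧ dx + (0) dx ∧ dy; curl F = (-y, 2*z, 0)

d omega = sum_{i<j} (∂f_j/∂x_i - ∂f_i/∂x_j) dx_i ∧ dx_j. Under the identification (dy ∧ dz, dz ∧ dx, dx ∧ dy) ↔ (e_x, e_y, e_z), the coefficients are exactly the components of curl F. Compute:
  ∂R/∂y - ∂Q/∂z = (0) - (y) = -y
  ∂P/∂z - ∂R/∂x = (2*z) - (0) = 2*z
  ∂Q/∂x - ∂P/∂y = (0) - (0) = 0.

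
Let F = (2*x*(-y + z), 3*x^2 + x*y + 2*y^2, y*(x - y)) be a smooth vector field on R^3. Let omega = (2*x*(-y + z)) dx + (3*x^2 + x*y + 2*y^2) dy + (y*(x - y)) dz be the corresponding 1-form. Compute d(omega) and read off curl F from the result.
d(omega) = (x - 2*y) dy ∧ dz + (2*x - y) dz ∧ dx + (8*x + y) dx ∧ dy; curl F = (x - 2*y, 2*x - y, 8*x + y)

d omega = sum_{i<j} (∂f_j/∂x_i - ∂f_i/∂x_j) dx_i ∧ dx_j. Under the identification (dy ∧ dz, dz ∧ dx, dx ∧ dy) ↔ (e_x, e_y, e_z), the coefficients are exactly the components of curl F. Compute:
  ∂R/∂y - ∂Q/∂z = (x - 2*y) - (0) = x - 2*y
  ∂P/∂z - ∂R/∂x = (2*x) - (y) = 2*x - y
  ∂Q/∂x - ∂P/∂y = (6*x + y) - (-2*x) = 8*x + y.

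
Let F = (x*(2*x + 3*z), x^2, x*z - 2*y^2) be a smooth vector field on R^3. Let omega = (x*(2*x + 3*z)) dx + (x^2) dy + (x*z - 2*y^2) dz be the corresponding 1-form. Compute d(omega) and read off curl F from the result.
d(omega) = (-4*y) dy ∧ dz + (3*x - z) dz ∧ dx + (2*x) dx ∧ dy; curl F = (-4*y, 3*x - z, 2*x)

d omega = sum_{i<j} (∂f_j/∂x_i - ∂f_i/∂x_j) dx_i ∧ dx_j. Under the identification (dy ∧ dz, dz ∧ dx, dx ∧ dy) ↔ (e_x, e_y, e_z), the coefficients are exactly the components of curl F. Compute:
  ∂R/∂y - ∂Q/∂z = (-4*y) - (0) = -4*y
  ∂P/∂z - ∂R/∂x = (3*x) - (z) = 3*x - z
  ∂Q/∂x - ∂P/∂y = (2*x) - (0) = 2*x.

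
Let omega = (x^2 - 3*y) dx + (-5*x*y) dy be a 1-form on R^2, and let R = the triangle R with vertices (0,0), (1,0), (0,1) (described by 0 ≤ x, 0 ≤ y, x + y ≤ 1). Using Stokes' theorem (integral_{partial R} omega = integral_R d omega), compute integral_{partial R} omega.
integral_(partial R) omega = 2/3

Stokes: integral_partial_R omega = integral_R d omega with d omega = (∂Q/∂x - ∂P/∂y) dx ∧ dy.
  ∂Q/∂x = -5*y
  ∂P/∂y = -3
  integrand = ∂Q/∂x - ∂P/∂y = 3 - 5*y.
Integrating over R: integral_0^1 integral_0^{1-x} (3 - 5*y) dy dx = 2/3.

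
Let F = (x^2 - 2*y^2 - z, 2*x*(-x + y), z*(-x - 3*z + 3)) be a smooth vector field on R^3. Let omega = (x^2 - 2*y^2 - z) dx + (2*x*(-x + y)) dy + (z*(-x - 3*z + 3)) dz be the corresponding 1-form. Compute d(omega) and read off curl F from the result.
d(omega) = (0) dy ∧ dz + (z - 1) dz ∧ dx + (-4*x + 6*y) dx ∧ dy; curl F = (0, z - 1, -4*x + 6*y)

d omega = sum_{i<j} (∂f_j/∂x_i - ∂f_i/∂x_j) dx_i ∧ dx_j. Under the identification (dy ∧ dz, dz ∧ dx, dx ∧ dy) ↔ (e_x, e_y, e_z), the coefficients are exactly the components of curl F. Compute:
  ∂R/∂y - ∂Q/∂z = (0) - (0) = 0
  ∂P/∂z - ∂R/∂x = (-1) - (-z) = z - 1
  ∂Q/∂x - ∂P/∂y = (-4*x + 2*y) - (-4*y) = -4*x + 6*y.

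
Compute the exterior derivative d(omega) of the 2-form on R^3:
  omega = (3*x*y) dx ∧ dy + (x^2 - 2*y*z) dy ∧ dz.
d(omega) = (2*x) dx ∧ dy ∧ dz

For a 2-form omega = sum_{i<j} g_{ij} dx_i ∧ dx_j, the exterior derivative is
  d(omega) = sum_{i<j} d(g_{ij}) ∧ dx_i ∧ dx_j = sum_{i<j, k} (∂g_{ij}/∂x_k) dx_k ∧ dx_i ∧ dx_j.
Expand each term, using dx_k ∧ dx_i ∧ dx_j = sgn(permutation) dx_{(a)} ∧ dx_{(b)} ∧ dx_{(c)} with (a < b < c) sorted:
  d(x^2 - 2*y*z) includes (∂/∂x)(x^2 - 2*y*z) dx = (2*x) dx, which multiplied by dy ∧ dz gives (2*x) dx ∧ dy ∧ dz
Collecting like 3-forms: d(omega) = (2*x) dx ∧ dy ∧ dz.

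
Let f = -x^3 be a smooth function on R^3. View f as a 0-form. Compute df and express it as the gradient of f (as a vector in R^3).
df = (-3*x^2) dx + (0) dy + (0) dz; grad f = (-3*x^2, 0, 0)

For a 0-form f, d f = (∂f/∂x) dx + (∂f/∂y) dy + (∂f/∂z) dz. The components of the vector representation are exactly the entries of grad f in Cartesian coordinates:
  ∂f/∂x = -3*x^2
  ∂f/∂y = 0
  ∂f/∂z = 0.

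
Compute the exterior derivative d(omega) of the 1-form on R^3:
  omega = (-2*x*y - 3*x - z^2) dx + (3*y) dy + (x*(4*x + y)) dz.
d(omega) = (2*x) dx ∧ dy + (8*x + y + 2*z) dx ∧ dz + (x) dy ∧ dz

For a 1-form omega = sum_i f_i dx_i, the exterior derivative is
  d(omega) = sum_{i < j} (∂f_j/∂x_i - ∂f_i/∂x_j) dx_i ∧ dx_j.
  coefficient of dx ∧ dy: ∂f_2/∂x - ∂f_1/∂y = ∂(3*y)/∂x - ∂(-2*x*y - 3*x - z^2)/∂y = 2*x
  coefficient of dx ∧ dz: ∂f_3/∂x - ∂f_1/∂z = ∂(x*(4*x + y))/∂x - ∂(-2*x*y - 3*x - z^2)/∂z = 8*x + y + 2*z
  coefficient of dy ∧ dz: ∂f_3/∂y - ∂f_2/∂z = ∂(x*(4*x + y))/∂y - ∂(3*y)/∂z = x
Assembling: d(omega) = (2*x) dx ∧ dy + (8*x + y + 2*z) dx ∧ dz + (x) dy ∧ dz.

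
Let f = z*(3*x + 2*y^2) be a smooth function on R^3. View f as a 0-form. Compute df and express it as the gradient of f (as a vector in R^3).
df = (3*z) dx + (4*y*z) dy + (3*x + 2*y^2) dz; grad f = (3*z, 4*y*z, 3*x + 2*y^2)

For a 0-form f, d f = (∂f/∂x) dx + (∂f/∂y) dy + (∂f/∂z) dz. The components of the vector representation are exactly the entries of grad f in Cartesian coordinates:
  ∂f/∂x = 3*z
  ∂f/∂y = 4*y*z
  ∂f/∂z = 3*x + 2*y^2.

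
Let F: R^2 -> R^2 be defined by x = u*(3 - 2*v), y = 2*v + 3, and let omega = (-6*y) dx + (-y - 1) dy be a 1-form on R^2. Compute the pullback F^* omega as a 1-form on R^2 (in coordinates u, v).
F^* omega = (24*v^2 - 54) du + (24*u*v + 36*u - 4*v - 8) dv

Using F^*(f dg) = (f ∘ F) d(g ∘ F), substitute each coordinate x_i by F_i(u, v) in f_i, and replace dx_i by d F_i = (∂F_i/∂u) du + (∂F_i/∂v) dv.
  For the x component: f_1(F) = -12*v - 18; d F_1 = (3 - 2*v) du + (-2*u) dv
  For the y component: f_2(F) = -2*v - 4; d F_2 = (0) du + (2) dv
Combining and collecting du, dv coefficients:
  coeff of du: 24*v^2 - 54
  coeff of dv: 24*u*v + 36*u - 4*v - 8
F^* omega = (24*v^2 - 54) du + (24*u*v + 36*u - 4*v - 8) dv.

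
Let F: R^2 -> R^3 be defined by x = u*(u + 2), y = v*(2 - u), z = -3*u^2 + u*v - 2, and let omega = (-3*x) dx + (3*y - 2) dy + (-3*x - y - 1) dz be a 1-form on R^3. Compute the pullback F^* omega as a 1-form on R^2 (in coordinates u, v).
F^* omega = (12*u^3 - 9*u^2*v + 18*u^2 + 4*u*v^2 + 6*u*v - 6*u - 8*v^2 + v) du + (-3*u^3 + 4*u^2*v - 6*u^2 - 14*u*v + u + 12*v - 4) dv

Using F^*(f dg) = (f ∘ F) d(g ∘ F), substitute each coordinate x_i by F_i(u, v) in f_i, and replace dx_i by d F_i = (∂F_i/∂u) du + (∂F_i/∂v) dv.
  For the x component: f_1(F) = 3*u*(-u - 2); d F_1 = (2*u + 2) du + (0) dv
  For the y component: f_2(F) = -3*u*v + 6*v - 2; d F_2 = (-v) du + (2 - u) dv
  For the z component: f_3(F) = -3*u^2 + u*v - 6*u - 2*v - 1; d F_3 = (-6*u + v) du + (u) dv
Combining and collecting du, dv coefficients:
  coeff of du: 12*u^3 - 9*u^2*v + 18*u^2 + 4*u*v^2 + 6*u*v - 6*u - 8*v^2 + v
  coeff of dv: -3*u^3 + 4*u^2*v - 6*u^2 - 14*u*v + u + 12*v - 4
F^* omega = (12*u^3 - 9*u^2*v + 18*u^2 + 4*u*v^2 + 6*u*v - 6*u - 8*v^2 + v) du + (-3*u^3 + 4*u^2*v - 6*u^2 - 14*u*v + u + 12*v - 4) dv.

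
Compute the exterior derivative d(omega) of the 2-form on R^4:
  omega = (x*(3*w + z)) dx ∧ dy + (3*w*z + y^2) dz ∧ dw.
d(omega) = (x) dx ∧ dy ∧ dz + (3*x) dx ∧ dy ∧ dw + (2*y) dy ∧ dz ∧ dw

For a 2-form omega = sum_{i<j} g_{ij} dx_i ∧ dx_j, the exterior derivative is
  d(omega) = sum_{i<j} d(g_{ij}) ∧ dx_i ∧ dx_j = sum_{i<j, k} (∂g_{ij}/∂x_k) dx_k ∧ dx_i ∧ dx_j.
Expand each term, using dx_k ∧ dx_i ∧ dx_j = sgn(permutation) dx_{(a)} ∧ dx_{(b)} ∧ dx_{(c)} with (a < b < c) sorted:
  d(x*(3*w + z)) includes (∂/∂z)(x*(3*w + z)) dz = (x) dz, which multiplied by dx ∧ dy gives (x) dx ∧ dy ∧ dz
  d(x*(3*w + z)) includes (∂/∂w)(x*(3*w + z)) dw = (3*x) dw, which multiplied by dx ∧ dy gives (3*x) dx ∧ dy ∧ dw
  d(3*w*z + y^2) includes (∂/∂y)(3*w*z + y^2) dy = (2*y) dy, which multiplied by dz ∧ dw gives (2*y) dy ∧ dz ∧ dw
Collecting like 3-forms: d(omega) = (x) dx ∧ dy ∧ dz + (3*x) dx ∧ dy ∧ dw + (2*y) dy ∧ dz ∧ dw.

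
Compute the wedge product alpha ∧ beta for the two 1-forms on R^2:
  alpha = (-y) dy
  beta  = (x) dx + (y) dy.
alpha ∧ beta = (x*y) dx ∧ dy

Distribute the wedge, using dx_i ∧ dx_j = -dx_j ∧ dx_i and dx_i ∧ dx_i = 0. For each pair (i, j) with i < j, the coefficient of dx_i ∧ dx_j in alpha ∧ beta is (alpha_i * beta_j - alpha_j * beta_i). Collecting: alpha ∧ beta = (x*y) dx ∧ dy.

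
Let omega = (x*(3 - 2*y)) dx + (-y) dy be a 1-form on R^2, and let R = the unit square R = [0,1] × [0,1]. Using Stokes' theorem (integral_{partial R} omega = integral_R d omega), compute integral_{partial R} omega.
integral_(partial R) omega = 1

Stokes: integral_partial_R omega = integral_R d omega with d omega = (∂Q/∂x - ∂P/∂y) dx ∧ dy.
  ∂Q/∂x = 0
  ∂P/∂y = -2*x
  integrand = ∂Q/∂x - ∂P/∂y = 2*x.
Integrating over R: integral_0^1 integral_0^1 (2*x) dx dy = 1.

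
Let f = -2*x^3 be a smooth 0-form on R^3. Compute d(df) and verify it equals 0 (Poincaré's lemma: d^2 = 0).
d(df) = 0

Step 1: df = sum_i (∂f/∂x_i) dx_i = (-6*x^2) dx + (0) dy + (0) dz.
Step 2: Apply d again. Using the 1-form formula, the coefficient of dx ∧ dy in d(df) is ∂^2 f/∂x ∂y - ∂^2 f/∂y ∂x = (0) - (0) = 0 (equality of mixed partials for smooth f).
Similarly for dx ∧ dz and dy ∧ dz — all coefficients vanish. So d(df) = 0.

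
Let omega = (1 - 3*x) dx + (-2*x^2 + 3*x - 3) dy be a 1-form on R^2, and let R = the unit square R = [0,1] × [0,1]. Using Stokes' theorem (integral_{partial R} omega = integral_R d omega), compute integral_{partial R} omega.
integral_(partial R) omega = 1

Stokes: integral_partial_R omega = integral_R d omega with d omega = (∂Q/∂x - ∂P/∂y) dx ∧ dy.
  ∂Q/∂x = 3 - 4*x
  ∂P/∂y = 0
  integrand = ∂Q/∂x - ∂P/∂y = 3 - 4*x.
Integrating over R: integral_0^1 integral_0^1 (3 - 4*x) dx dy = 1.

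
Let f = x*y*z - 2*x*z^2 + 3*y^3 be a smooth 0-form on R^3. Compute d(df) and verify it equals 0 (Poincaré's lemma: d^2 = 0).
d(df) = 0

Step 1: df = sum_i (∂f/∂x_i) dx_i = (z*(y - 2*z)) dx + (x*z + 9*y^2) dy + (x*(y - 4*z)) dz.
Step 2: Apply d again. Using the 1-form formula, the coefficient of dx ∧ dy in d(df) is ∂^2 f/∂x ∂y - ∂^2 f/∂y ∂x = (z) - (z) = 0 (equality of mixed partials for smooth f).
Similarly for dx ∧ dz and dy ∧ dz — all coefficients vanish. So d(df) = 0.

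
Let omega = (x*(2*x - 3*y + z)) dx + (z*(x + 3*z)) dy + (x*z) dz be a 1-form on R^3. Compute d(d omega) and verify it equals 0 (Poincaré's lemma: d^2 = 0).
d(d omega) = 0

Step 1: d omega = sum_{i<j} (∂f_j/∂x_i - ∂f_i/∂x_j) dx_i ∧ dx_j:
  coeff of dx ∧ dy: 3*x + z
  coeff of dx ∧ dz: -x + z
  coeff of dy ∧ dz: -x - 6*z
Step 2: Apply d again to each 2-form coefficient. The only possible 3-form in R^3 is dx ∧ dy ∧ dz, with coefficient
  ∂(coeff of dy∧dz)/∂x - ∂(coeff of dx∧dz)/∂y + ∂(coeff of dx∧dy)/∂z
  = ∂/∂x (-x - 6*z) - ∂/∂y (-x + z) + ∂/∂z (3*x + z).
Each of these terms simplifies to sums of mixed partials that cancel in pairs. The result is 0 (by equality of mixed partials for smooth functions — Schwarz / Clairaut).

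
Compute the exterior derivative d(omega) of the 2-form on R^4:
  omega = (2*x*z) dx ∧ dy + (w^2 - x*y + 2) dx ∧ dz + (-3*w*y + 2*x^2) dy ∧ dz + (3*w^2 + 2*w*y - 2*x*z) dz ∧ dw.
d(omega) = (7*x) dx ∧ dy ∧ dz + (2*w - 2*z) dx ∧ dz ∧ dw + (2*w - 3*y) dy ∧ dz ∧ dw

For a 2-form omega = sum_{i<j} g_{ij} dx_i ∧ dx_j, the exterior derivative is
  d(omega) = sum_{i<j} d(g_{ij}) ∧ dx_i ∧ dx_j = sum_{i<j, k} (∂g_{ij}/∂x_k) dx_k ∧ dx_i ∧ dx_j.
Expand each term, using dx_k ∧ dx_i ∧ dx_j = sgn(permutation) dx_{(a)} ∧ dx_{(b)} ∧ dx_{(c)} with (a < b < c) sorted:
  d(2*x*z) includes (∂/∂z)(2*x*z) dz = (2*x) dz, which multiplied by dx ∧ dy gives (2*x) dx ∧ dy ∧ dz
  d(w^2 - x*y + 2) includes (∂/∂y)(w^2 - x*y + 2) dy = (-x) dy, which multiplied by dx ∧ dz gives (x) dx ∧ dy ∧ dz
  d(w^2 - x*y + 2) includes (∂/∂w)(w^2 - x*y + 2) dw = (2*w) dw, which multiplied by dx ∧ dz gives (2*w) dx ∧ dz ∧ dw
  d(-3*w*y + 2*x^2) includes (∂/∂x)(-3*w*y + 2*x^2) dx = (4*x) dx, which multiplied by dy ∧ dz gives (4*x) dx ∧ dy ∧ dz
  d(-3*w*y + 2*x^2) includes (∂/∂w)(-3*w*y + 2*x^2) dw = (-3*y) dw, which multiplied by dy ∧ dz gives (-3*y) dy ∧ dz ∧ dw
  d(3*w^2 + 2*w*y - 2*x*z) includes (∂/∂x)(3*w^2 + 2*w*y - 2*x*z) dx = (-2*z) dx, which multiplied by dz ∧ dw gives (-2*z) dx ∧ dz ∧ dw
  d(3*w^2 + 2*w*y - 2*x*z) includes (∂/∂y)(3*w^2 + 2*w*y - 2*x*z) dy = (2*w) dy, which multiplied by dz ∧ dw gives (2*w) dy ∧ dz ∧ dw
Collecting like 3-forms: d(omega) = (7*x) dx ∧ dy ∧ dz + (2*w - 2*z) dx ∧ dz ∧ dw + (2*w - 3*y) dy ∧ dz ∧ dw.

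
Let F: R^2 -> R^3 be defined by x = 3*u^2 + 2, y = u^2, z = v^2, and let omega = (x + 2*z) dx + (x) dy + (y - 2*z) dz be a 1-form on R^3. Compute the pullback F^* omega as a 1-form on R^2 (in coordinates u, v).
F^* omega = (4*u*(6*u^2 + 3*v^2 + 4)) du + (2*v*(u^2 - 2*v^2)) dv

Using F^*(f dg) = (f ∘ F) d(g ∘ F), substitute each coordinate x_i by F_i(u, v) in f_i, and replace dx_i by d F_i = (∂F_i/∂u) du + (∂F_i/∂v) dv.
  For the x component: f_1(F) = 3*u^2 + 2*v^2 + 2; d F_1 = (6*u) du + (0) dv
  For the y component: f_2(F) = 3*u^2 + 2; d F_2 = (2*u) du + (0) dv
  For the z component: f_3(F) = u^2 - 2*v^2; d F_3 = (0) du + (2*v) dv
Combining and collecting du, dv coefficients:
  coeff of du: 4*u*(6*u^2 + 3*v^2 + 4)
  coeff of dv: 2*v*(u^2 - 2*v^2)
F^* omega = (4*u*(6*u^2 + 3*v^2 + 4)) du + (2*v*(u^2 - 2*v^2)) dv.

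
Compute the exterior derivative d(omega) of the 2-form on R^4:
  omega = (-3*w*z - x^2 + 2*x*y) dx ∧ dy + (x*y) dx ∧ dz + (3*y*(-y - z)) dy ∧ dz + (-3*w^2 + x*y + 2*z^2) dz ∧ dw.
d(omega) = (-3*w - x) dx ∧ dy ∧ dz + (-3*z) dx ∧ dy ∧ dw + (y) dx ∧ dz ∧ dw + (x) dy ∧ dz ∧ dw

For a 2-form omega = sum_{i<j} g_{ij} dx_i ∧ dx_j, the exterior derivative is
  d(omega) = sum_{i<j} d(g_{ij}) ∧ dx_i ∧ dx_j = sum_{i<j, k} (∂g_{ij}/∂x_k) dx_k ∧ dx_i ∧ dx_j.
Expand each term, using dx_k ∧ dx_i ∧ dx_j = sgn(permutation) dx_{(a)} ∧ dx_{(b)} ∧ dx_{(c)} with (a < b < c) sorted:
  d(-3*w*z - x^2 + 2*x*y) includes (∂/∂z)(-3*w*z - x^2 + 2*x*y) dz = (-3*w) dz, which multiplied by dx ∧ dy gives (-3*w) dx ∧ dy ∧ dz
  d(-3*w*z - x^2 + 2*x*y) includes (∂/∂w)(-3*w*z - x^2 + 2*x*y) dw = (-3*z) dw, which multiplied by dx ∧ dy gives (-3*z) dx ∧ dy ∧ dw
  d(x*y) includes (∂/∂y)(x*y) dy = (x) dy, which multiplied by dx ∧ dz gives (-x) dx ∧ dy ∧ dz
  d(-3*w^2 + x*y + 2*z^2) includes (∂/∂x)(-3*w^2 + x*y + 2*z^2) dx = (y) dx, which multiplied by dz ∧ dw gives (y) dx ∧ dz ∧ dw
  d(-3*w^2 + x*y + 2*z^2) includes (∂/∂y)(-3*w^2 + x*y + 2*z^2) dy = (x) dy, which multiplied by dz ∧ dw gives (x) dy ∧ dz ∧ dw
Collecting like 3-forms: d(omega) = (-3*w - x) dx ∧ dy ∧ dz + (-3*z) dx ∧ dy ∧ dw + (y) dx ∧ dz ∧ dw + (x) dy ∧ dz ∧ dw.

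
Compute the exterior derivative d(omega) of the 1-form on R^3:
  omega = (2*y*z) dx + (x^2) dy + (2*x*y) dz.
d(omega) = (2*x - 2*z) dx ∧ dy + (2*x) dy ∧ dz

For a 1-form omega = sum_i f_i dx_i, the exterior derivative is
  d(omega) = sum_{i < j} (∂f_j/∂x_i - ∂f_i/∂x_j) dx_i ∧ dx_j.
  coefficient of dx ∧ dy: ∂f_2/∂x - ∂f_1/∂y = ∂(x^2)/∂x - ∂(2*y*z)/∂y = 2*x - 2*z
  coefficient of dy ∧ dz: ∂f_3/∂y - ∂f_2/∂z = ∂(2*x*y)/∂y - ∂(x^2)/∂z = 2*x
Assembling: d(omega) = (2*x - 2*z) dx ∧ dy + (2*x) dy ∧ dz.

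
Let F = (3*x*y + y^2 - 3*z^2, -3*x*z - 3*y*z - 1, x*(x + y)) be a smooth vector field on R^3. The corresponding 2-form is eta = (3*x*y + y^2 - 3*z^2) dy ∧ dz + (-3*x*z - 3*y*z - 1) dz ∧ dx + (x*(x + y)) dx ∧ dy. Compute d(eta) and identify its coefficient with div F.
d(eta) = (3*y - 3*z) dx ∧ dy ∧ dz; div F = 3*y - 3*z

For a 2-form in R^3 of the form above, applying d gives a 3-form with coefficient ∂P/∂x + ∂Q/∂y + ∂R/∂z:
  ∂P/∂x = 3*y
  ∂Q/∂y = -3*z
  ∂R/∂z = 0
Sum = 3*y - 3*z, which is exactly div F.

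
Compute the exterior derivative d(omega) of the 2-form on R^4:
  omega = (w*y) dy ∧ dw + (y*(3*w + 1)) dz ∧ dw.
d(omega) = (3*w + 1) dy ∧ dz ∧ dw

For a 2-form omega = sum_{i<j} g_{ij} dx_i ∧ dx_j, the exterior derivative is
  d(omega) = sum_{i<j} d(g_{ij}) ∧ dx_i ∧ dx_j = sum_{i<j, k} (∂g_{ij}/∂x_k) dx_k ∧ dx_i ∧ dx_j.
Expand each term, using dx_k ∧ dx_i ∧ dx_j = sgn(permutation) dx_{(a)} ∧ dx_{(b)} ∧ dx_{(c)} with (a < b < c) sorted:
  d(y*(3*w + 1)) includes (∂/∂y)(y*(3*w + 1)) dy = (3*w + 1) dy, which multiplied by dz ∧ dw gives (3*w + 1) dy ∧ dz ∧ dw
Collecting like 3-forms: d(omega) = (3*w + 1) dy ∧ dz ∧ dw.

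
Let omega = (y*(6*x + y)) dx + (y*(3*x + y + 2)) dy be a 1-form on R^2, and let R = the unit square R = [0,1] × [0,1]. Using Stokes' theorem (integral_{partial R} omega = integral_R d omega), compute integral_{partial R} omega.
integral_(partial R) omega = -5/2

Stokes: integral_partial_R omega = integral_R d omega with d omega = (∂Q/∂x - ∂P/∂y) dx ∧ dy.
  ∂Q/∂x = 3*y
  ∂P/∂y = 6*x + 2*y
  integrand = ∂Q/∂x - ∂P/∂y = -6*x + y.
Integrating over R: integral_0^1 integral_0^1 (-6*x + y) dx dy = -5/2.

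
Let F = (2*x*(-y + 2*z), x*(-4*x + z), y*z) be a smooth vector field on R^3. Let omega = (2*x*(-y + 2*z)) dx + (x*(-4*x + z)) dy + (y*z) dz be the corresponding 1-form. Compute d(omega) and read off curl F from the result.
d(omega) = (-x + z) dy ∧ dz + (4*x) dz ∧ dx + (-6*x + z) dx ∧ dy; curl F = (-x + z, 4*x, -6*x + z)

d omega = sum_{i<j} (∂f_j/∂x_i - ∂f_i/∂x_j) dx_i ∧ dx_j. Under the identification (dy ∧ dz, dz ∧ dx, dx ∧ dy) ↔ (e_x, e_y, e_z), the coefficients are exactly the components of curl F. Compute:
  ∂R/∂y - ∂Q/∂z = (z) - (x) = -x + z
  ∂P/∂z - ∂R/∂x = (4*x) - (0) = 4*x
  ∂Q/∂x - ∂P/∂y = (-8*x + z) - (-2*x) = -6*x + z.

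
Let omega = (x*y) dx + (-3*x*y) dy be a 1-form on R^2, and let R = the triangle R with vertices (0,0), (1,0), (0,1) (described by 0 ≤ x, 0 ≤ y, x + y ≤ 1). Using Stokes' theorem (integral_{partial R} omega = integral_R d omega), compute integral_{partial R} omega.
integral_(partial R) omega = -2/3

Stokes: integral_partial_R omega = integral_R d omega with d omega = (∂Q/∂x - ∂P/∂y) dx ∧ dy.
  ∂Q/∂x = -3*y
  ∂P/∂y = x
  integrand = ∂Q/∂x - ∂P/∂y = -x - 3*y.
Integrating over R: integral_0^1 integral_0^{1-x} (-x - 3*y) dy dx = -2/3.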